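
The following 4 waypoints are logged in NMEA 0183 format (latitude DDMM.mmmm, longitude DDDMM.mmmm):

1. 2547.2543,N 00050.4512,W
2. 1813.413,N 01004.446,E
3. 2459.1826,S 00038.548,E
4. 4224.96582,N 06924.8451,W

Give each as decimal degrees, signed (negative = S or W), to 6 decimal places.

Point 1:
  φ: degrees = first 2 digits = 25, minutes = 47.2543; 25 + 47.2543/60 = 25.7875717
  N ⇒ keep positive
  Lon: split at 3 digits → 000° and 50.4512′; 0 + 50.4512/60 = 0.8408533
  hemisphere W, so the sign is −
Point 2:
  φ: split at 2 digits → 18° and 13.413′; 18 + 13.413/60 = 18.2235500
  N ⇒ keep positive
  Lon: split at 3 digits → 010° and 4.446′; 10 + 4.446/60 = 10.0741000
  E ⇒ keep positive
Point 3:
  φ: degrees = first 2 digits = 24, minutes = 59.1826; 24 + 59.1826/60 = 24.9863767
  hemisphere S, so the sign is −
  λ: degrees = first 3 digits = 0, minutes = 38.548; 0 + 38.548/60 = 0.6424667
  E ⇒ keep positive
Point 4:
  Latitude: degrees = first 2 digits = 42, minutes = 24.96582; 42 + 24.96582/60 = 42.4160970
  N ⇒ keep positive
  Longitude: split at 3 digits → 069° and 24.8451′; 69 + 24.8451/60 = 69.4140850
  W → negative

1. 25.787572, -0.840853
2. 18.223550, 10.074100
3. -24.986377, 0.642467
4. 42.416097, -69.414085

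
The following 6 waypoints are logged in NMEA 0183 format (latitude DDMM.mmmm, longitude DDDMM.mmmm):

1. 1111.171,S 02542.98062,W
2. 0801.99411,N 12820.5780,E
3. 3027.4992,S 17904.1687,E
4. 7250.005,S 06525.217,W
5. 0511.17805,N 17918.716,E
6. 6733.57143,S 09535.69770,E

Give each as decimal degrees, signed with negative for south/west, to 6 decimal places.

Point 1:
  Latitude: degrees = first 2 digits = 11, minutes = 11.171; 11 + 11.171/60 = 11.1861833
  hemisphere S, so the sign is −
  Longitude: split at 3 digits → 025° and 42.98062′; 25 + 42.98062/60 = 25.7163437
  W ⇒ negate
Point 2:
  φ: degrees = first 2 digits = 8, minutes = 1.99411; 8 + 1.99411/60 = 8.0332352
  N ⇒ keep positive
  Longitude: degrees = first 3 digits = 128, minutes = 20.578; 128 + 20.578/60 = 128.3429667
  E ⇒ keep positive
Point 3:
  Lat: degrees = first 2 digits = 30, minutes = 27.4992; 30 + 27.4992/60 = 30.4583200
  hemisphere S, so the sign is −
  λ: split at 3 digits → 179° and 4.1687′; 179 + 4.1687/60 = 179.0694783
  E ⇒ keep positive
Point 4:
  Lat: split at 2 digits → 72° and 50.005′; 72 + 50.005/60 = 72.8334167
  hemisphere S, so the sign is −
  λ: split at 3 digits → 065° and 25.217′; 65 + 25.217/60 = 65.4202833
  W ⇒ negate
Point 5:
  Latitude: degrees = first 2 digits = 5, minutes = 11.17805; 5 + 11.17805/60 = 5.1863008
  N → positive
  Lon: split at 3 digits → 179° and 18.716′; 179 + 18.716/60 = 179.3119333
  E ⇒ keep positive
Point 6:
  φ: degrees = first 2 digits = 67, minutes = 33.57143; 67 + 33.57143/60 = 67.5595238
  hemisphere S, so the sign is −
  Longitude: split at 3 digits → 095° and 35.6977′; 95 + 35.6977/60 = 95.5949617
  E ⇒ keep positive

1. -11.186183, -25.716344
2. 8.033235, 128.342967
3. -30.458320, 179.069478
4. -72.833417, -65.420283
5. 5.186301, 179.311933
6. -67.559524, 95.594962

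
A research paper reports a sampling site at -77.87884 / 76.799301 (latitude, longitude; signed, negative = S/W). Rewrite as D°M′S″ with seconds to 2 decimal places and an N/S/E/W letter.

Latitude is negative → S; |value| = 77.878840
Lat: whole degrees 77; 52.73040′ → 52′ and 43.8240″
λ: 0.799301 × 60 = 47.95806′ → 47′, remainder × 60 = 57.4836″

77°52′43.82″ S, 76°47′57.48″ E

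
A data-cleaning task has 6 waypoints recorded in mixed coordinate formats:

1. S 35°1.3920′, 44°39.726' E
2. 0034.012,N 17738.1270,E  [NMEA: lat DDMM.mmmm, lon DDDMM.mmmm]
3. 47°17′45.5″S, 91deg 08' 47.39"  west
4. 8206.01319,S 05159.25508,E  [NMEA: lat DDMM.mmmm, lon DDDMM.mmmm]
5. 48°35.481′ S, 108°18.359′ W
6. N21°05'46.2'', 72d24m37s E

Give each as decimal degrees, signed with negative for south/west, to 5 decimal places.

1. -35.02320, 44.66210
2. 0.56687, 177.63545
3. -47.29597, -91.14650
4. -82.10022, 51.98758
5. -48.59135, -108.30598
6. 21.09617, 72.41028

Point 1:
  Latitude: 1.392′ = 0.023200°; total 35.023200
  S → negative
  λ: 39.726′ = 0.662100°; total 44.662100
  E ⇒ keep positive
Point 2:
  Lat: degrees = first 2 digits = 0, minutes = 34.012; 0 + 34.012/60 = 0.566867
  N ⇒ keep positive
  Longitude: degrees = first 3 digits = 177, minutes = 38.127; 177 + 38.127/60 = 177.635450
  E ⇒ keep positive
Point 3:
  φ: 47 + 17/60 + 45.5/3600 = 47.295972
  hemisphere S, so the sign is −
  Longitude: 91° + 8/60 + 47.39/3600 = 91 + 0.133333 + 0.013164 = 91.146497
  hemisphere W, so the sign is −
Point 4:
  Latitude: split at 2 digits → 82° and 6.01319′; 82 + 6.01319/60 = 82.100220
  hemisphere S, so the sign is −
  Lon: degrees = first 3 digits = 51, minutes = 59.25508; 51 + 59.25508/60 = 51.987585
  E ⇒ keep positive
Point 5:
  Lat: 48 + 35.481/60 = 48.591350
  S → negative
  λ: 108 + 18.359/60 = 108.305983
  W → negative
Point 6:
  φ: 21 + 5/60 + 46.2/3600 = 21.096167
  N → positive
  Lon: 72° + 24/60 + 37/3600 = 72 + 0.400000 + 0.010278 = 72.410278
  E → positive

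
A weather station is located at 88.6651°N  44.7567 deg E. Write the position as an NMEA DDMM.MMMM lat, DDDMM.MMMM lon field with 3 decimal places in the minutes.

φ: minutes = (88.665100 − 88) × 60 = 39.90600
λ: minutes = (44.756700 − 44) × 60 = 45.40200

8839.906,N / 04445.402,E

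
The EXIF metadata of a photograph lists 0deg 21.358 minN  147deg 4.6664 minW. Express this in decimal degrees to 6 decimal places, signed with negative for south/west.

φ: 21.358′ = 0.355967°; total 0.3559667
N ⇒ keep positive
Longitude: 4.6664′ = 0.077773°; total 147.0777733
W ⇒ negate

0.355967, -147.077773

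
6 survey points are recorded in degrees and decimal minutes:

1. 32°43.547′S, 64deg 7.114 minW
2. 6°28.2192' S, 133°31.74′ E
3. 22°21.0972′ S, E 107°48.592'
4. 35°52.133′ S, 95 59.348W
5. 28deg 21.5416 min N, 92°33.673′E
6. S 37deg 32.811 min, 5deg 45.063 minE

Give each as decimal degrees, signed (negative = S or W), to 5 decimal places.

1. -32.72578, -64.11857
2. -6.47032, 133.52900
3. -22.35162, 107.80987
4. -35.86888, -95.98913
5. 28.35903, 92.56122
6. -37.54685, 5.75105

Point 1:
  Lat: 32 + 43.547/60 = 32.725783
  hemisphere S, so the sign is −
  Lon: 7.114′ = 0.118567°; total 64.118567
  W → negative
Point 2:
  Lat: 28.2192′ = 0.470320°; total 6.470320
  S ⇒ negate
  Lon: 133 + 31.74/60 = 133.529000
  E ⇒ keep positive
Point 3:
  Latitude: 21.0972′ = 0.351620°; total 22.351620
  S ⇒ negate
  Lon: 48.592′ = 0.809867°; total 107.809867
  E ⇒ keep positive
Point 4:
  φ: 52.133′ = 0.868883°; total 35.868883
  S ⇒ negate
  Lon: 59.348′ = 0.989133°; total 95.989133
  W → negative
Point 5:
  φ: 21.5416′ = 0.359027°; total 28.359027
  N ⇒ keep positive
  Lon: 92 + 33.673/60 = 92.561217
  E → positive
Point 6:
  φ: 37 + 32.811/60 = 37.546850
  S ⇒ negate
  Longitude: 45.063′ = 0.751050°; total 5.751050
  E ⇒ keep positive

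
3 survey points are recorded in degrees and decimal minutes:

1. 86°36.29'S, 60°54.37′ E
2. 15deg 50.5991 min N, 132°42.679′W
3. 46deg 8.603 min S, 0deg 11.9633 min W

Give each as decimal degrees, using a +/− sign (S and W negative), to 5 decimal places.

Point 1:
  Lat: 36.29′ = 0.604833°; total 86.604833
  hemisphere S, so the sign is −
  Lon: 54.37′ = 0.906167°; total 60.906167
  E → positive
Point 2:
  φ: 50.5991′ = 0.843318°; total 15.843318
  N ⇒ keep positive
  Lon: 42.679′ = 0.711317°; total 132.711317
  W ⇒ negate
Point 3:
  φ: 8.603′ = 0.143383°; total 46.143383
  hemisphere S, so the sign is −
  λ: 0 + 11.9633/60 = 0.199388
  hemisphere W, so the sign is −

1. -86.60483, 60.90617
2. 15.84332, -132.71132
3. -46.14338, -0.19939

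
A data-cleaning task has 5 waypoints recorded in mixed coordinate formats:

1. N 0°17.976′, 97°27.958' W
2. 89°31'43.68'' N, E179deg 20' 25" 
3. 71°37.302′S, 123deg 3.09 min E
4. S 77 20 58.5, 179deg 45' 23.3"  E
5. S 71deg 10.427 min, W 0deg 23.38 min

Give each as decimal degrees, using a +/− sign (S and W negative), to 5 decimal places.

Point 1:
  φ: 0 + 17.976/60 = 0.299600
  N → positive
  Lon: 97 + 27.958/60 = 97.465967
  W ⇒ negate
Point 2:
  Latitude: 31′ + 43.68″ = 31.72800′; 89 + 31.72800/60 = 89.528800
  N → positive
  Lon: 179° + 20/60 + 25/3600 = 179 + 0.333333 + 0.006944 = 179.340278
  E → positive
Point 3:
  Latitude: 71 + 37.302/60 = 71.621700
  S ⇒ negate
  Longitude: 123 + 3.09/60 = 123.051500
  E → positive
Point 4:
  Lat: 77° + 20/60 + 58.5/3600 = 77 + 0.333333 + 0.016250 = 77.349583
  S → negative
  Longitude: 179 + 45/60 + 23.3/3600 = 179.756472
  E → positive
Point 5:
  Latitude: 71 + 10.427/60 = 71.173783
  S → negative
  λ: 0 + 23.38/60 = 0.389667
  W → negative

1. 0.29960, -97.46597
2. 89.52880, 179.34028
3. -71.62170, 123.05150
4. -77.34958, 179.75647
5. -71.17378, -0.38967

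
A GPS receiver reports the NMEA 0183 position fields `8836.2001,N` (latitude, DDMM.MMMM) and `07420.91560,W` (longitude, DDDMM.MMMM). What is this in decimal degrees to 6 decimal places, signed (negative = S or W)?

88.603335, -74.348593

φ: degrees = first 2 digits = 88, minutes = 36.2001; 88 + 36.2001/60 = 88.6033350
N → positive
λ: split at 3 digits → 074° and 20.9156′; 74 + 20.9156/60 = 74.3485933
hemisphere W, so the sign is −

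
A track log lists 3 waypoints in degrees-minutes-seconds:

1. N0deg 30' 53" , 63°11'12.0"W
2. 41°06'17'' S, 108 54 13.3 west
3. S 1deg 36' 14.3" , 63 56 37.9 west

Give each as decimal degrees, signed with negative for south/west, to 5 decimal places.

1. 0.51472, -63.18667
2. -41.10472, -108.90369
3. -1.60397, -63.94386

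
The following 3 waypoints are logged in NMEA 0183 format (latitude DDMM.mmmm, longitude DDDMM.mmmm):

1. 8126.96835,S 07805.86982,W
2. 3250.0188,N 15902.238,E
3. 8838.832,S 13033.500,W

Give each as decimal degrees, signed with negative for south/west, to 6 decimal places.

Point 1:
  φ: degrees = first 2 digits = 81, minutes = 26.96835; 81 + 26.96835/60 = 81.4494725
  hemisphere S, so the sign is −
  λ: split at 3 digits → 078° and 5.86982′; 78 + 5.86982/60 = 78.0978303
  W ⇒ negate
Point 2:
  Lat: degrees = first 2 digits = 32, minutes = 50.0188; 32 + 50.0188/60 = 32.8336467
  N → positive
  Longitude: split at 3 digits → 159° and 2.238′; 159 + 2.238/60 = 159.0373000
  E ⇒ keep positive
Point 3:
  Latitude: split at 2 digits → 88° and 38.832′; 88 + 38.832/60 = 88.6472000
  S → negative
  λ: split at 3 digits → 130° and 33.5′; 130 + 33.5/60 = 130.5583333
  W ⇒ negate

1. -81.449473, -78.097830
2. 32.833647, 159.037300
3. -88.647200, -130.558333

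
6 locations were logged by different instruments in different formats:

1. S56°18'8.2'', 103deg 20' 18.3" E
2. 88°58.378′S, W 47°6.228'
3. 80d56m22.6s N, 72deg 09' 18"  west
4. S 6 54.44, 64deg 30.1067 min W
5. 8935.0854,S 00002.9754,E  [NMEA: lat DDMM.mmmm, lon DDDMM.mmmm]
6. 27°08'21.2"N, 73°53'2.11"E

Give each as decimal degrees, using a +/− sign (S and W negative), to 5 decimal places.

1. -56.30228, 103.33842
2. -88.97297, -47.10380
3. 80.93961, -72.15500
4. -6.90733, -64.50178
5. -89.58476, 0.04959
6. 27.13922, 73.88392

Point 1:
  Lat: 18′ + 8.2″ = 18.13667′; 56 + 18.13667/60 = 56.302278
  S → negative
  Lon: 20′ + 18.3″ = 20.30500′; 103 + 20.30500/60 = 103.338417
  E → positive
Point 2:
  φ: 58.378′ = 0.972967°; total 88.972967
  S ⇒ negate
  λ: 6.228′ = 0.103800°; total 47.103800
  W ⇒ negate
Point 3:
  Latitude: 56′ + 22.6″ = 56.37667′; 80 + 56.37667/60 = 80.939611
  N ⇒ keep positive
  Longitude: 9′ + 18″ = 9.30000′; 72 + 9.30000/60 = 72.155000
  W → negative
Point 4:
  Lat: 6 + 54.44/60 = 6.907333
  hemisphere S, so the sign is −
  λ: 64 + 30.1067/60 = 64.501778
  W ⇒ negate
Point 5:
  Lat: split at 2 digits → 89° and 35.0854′; 89 + 35.0854/60 = 89.584757
  S ⇒ negate
  λ: split at 3 digits → 000° and 2.9754′; 0 + 2.9754/60 = 0.049590
  E ⇒ keep positive
Point 6:
  Latitude: 27 + 8/60 + 21.2/3600 = 27.139222
  N ⇒ keep positive
  λ: 53′ + 2.11″ = 53.03517′; 73 + 53.03517/60 = 73.883919
  E → positive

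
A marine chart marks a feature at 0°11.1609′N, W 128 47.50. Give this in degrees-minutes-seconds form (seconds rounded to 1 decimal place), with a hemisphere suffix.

0°11′9.7″ N, 128°47′30.0″ W

Lat: 11.16090′ → 11′ and 0.16090 × 60 = 9.654″
Longitude: fractional minutes 0.50000 × 60 = 30.000″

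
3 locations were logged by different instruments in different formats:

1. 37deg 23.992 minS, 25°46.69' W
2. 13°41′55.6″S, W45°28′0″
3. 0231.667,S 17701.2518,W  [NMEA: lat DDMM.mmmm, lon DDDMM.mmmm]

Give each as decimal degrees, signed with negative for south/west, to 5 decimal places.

1. -37.39987, -25.77817
2. -13.69878, -45.46667
3. -2.52778, -177.02086

Point 1:
  Latitude: 23.992′ = 0.399867°; total 37.399867
  hemisphere S, so the sign is −
  Lon: 46.69′ = 0.778167°; total 25.778167
  hemisphere W, so the sign is −
Point 2:
  Latitude: 41′ + 55.6″ = 41.92667′; 13 + 41.92667/60 = 13.698778
  hemisphere S, so the sign is −
  Lon: 45 + 28/60 + 0/3600 = 45.466667
  W ⇒ negate
Point 3:
  φ: split at 2 digits → 02° and 31.667′; 2 + 31.667/60 = 2.527783
  S ⇒ negate
  Lon: degrees = first 3 digits = 177, minutes = 1.2518; 177 + 1.2518/60 = 177.020863
  W → negative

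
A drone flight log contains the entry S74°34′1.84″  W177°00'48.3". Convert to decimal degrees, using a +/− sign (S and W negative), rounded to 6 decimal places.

Latitude: 34′ + 1.84″ = 34.03067′; 74 + 34.03067/60 = 74.5671778
S → negative
Lon: 0′ + 48.3″ = 0.80500′; 177 + 0.80500/60 = 177.0134167
hemisphere W, so the sign is −

-74.567178, -177.013417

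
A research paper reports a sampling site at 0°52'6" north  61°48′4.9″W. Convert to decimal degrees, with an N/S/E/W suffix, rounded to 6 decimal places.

Latitude: 0° + 52/60 + 6/3600 = 0 + 0.866667 + 0.001667 = 0.8683333
Lon: 61° + 48/60 + 4.9/3600 = 61 + 0.800000 + 0.001361 = 61.8013611

0.868333° N, 61.801361° W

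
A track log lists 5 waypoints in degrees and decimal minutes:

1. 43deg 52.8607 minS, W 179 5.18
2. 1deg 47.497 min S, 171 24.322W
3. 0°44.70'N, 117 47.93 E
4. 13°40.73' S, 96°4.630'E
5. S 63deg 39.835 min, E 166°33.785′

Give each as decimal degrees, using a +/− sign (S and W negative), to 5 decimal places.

1. -43.88101, -179.08633
2. -1.79162, -171.40537
3. 0.74500, 117.79883
4. -13.67883, 96.07717
5. -63.66392, 166.56308

Point 1:
  Lat: 43 + 52.8607/60 = 43.881012
  hemisphere S, so the sign is −
  λ: 5.18′ = 0.086333°; total 179.086333
  hemisphere W, so the sign is −
Point 2:
  Lat: 47.497′ = 0.791617°; total 1.791617
  S ⇒ negate
  Lon: 24.322′ = 0.405367°; total 171.405367
  W ⇒ negate
Point 3:
  φ: 0 + 44.7/60 = 0.745000
  N ⇒ keep positive
  Lon: 117 + 47.93/60 = 117.798833
  E ⇒ keep positive
Point 4:
  Lat: 40.73′ = 0.678833°; total 13.678833
  S → negative
  Longitude: 96 + 4.63/60 = 96.077167
  E → positive
Point 5:
  Lat: 39.835′ = 0.663917°; total 63.663917
  hemisphere S, so the sign is −
  Lon: 166 + 33.785/60 = 166.563083
  E → positive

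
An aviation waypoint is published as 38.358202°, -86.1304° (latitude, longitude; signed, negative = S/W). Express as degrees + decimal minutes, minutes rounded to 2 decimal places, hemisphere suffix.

Lat: 38° + 0.358202 × 60 = 38° 21.4921′
Longitude is negative → W; |value| = 86.130400
Longitude: 86° + 0.130400 × 60 = 86° 7.8240′

38° 21.49′ N, 86° 7.82′ W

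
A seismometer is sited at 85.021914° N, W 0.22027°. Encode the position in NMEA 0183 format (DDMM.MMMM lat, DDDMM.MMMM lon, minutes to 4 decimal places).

Latitude: 85° + 0.021914 × 60 = 85° 1.314840′
Lon: fractional part 0.220270 → 13.216200 minutes

8501.3148,N / 00013.2162,W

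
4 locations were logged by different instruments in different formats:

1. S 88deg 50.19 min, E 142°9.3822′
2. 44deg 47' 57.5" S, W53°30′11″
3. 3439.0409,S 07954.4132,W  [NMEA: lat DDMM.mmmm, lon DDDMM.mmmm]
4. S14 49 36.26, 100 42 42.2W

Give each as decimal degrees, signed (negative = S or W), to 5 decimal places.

1. -88.83650, 142.15637
2. -44.79931, -53.50306
3. -34.65068, -79.90689
4. -14.82674, -100.71172

Point 1:
  Lat: 88 + 50.19/60 = 88.836500
  S ⇒ negate
  λ: 142 + 9.3822/60 = 142.156370
  E → positive
Point 2:
  Lat: 44° + 47/60 + 57.5/3600 = 44 + 0.783333 + 0.015972 = 44.799306
  S → negative
  Lon: 53 + 30/60 + 11/3600 = 53.503056
  W → negative
Point 3:
  Latitude: degrees = first 2 digits = 34, minutes = 39.0409; 34 + 39.0409/60 = 34.650682
  S ⇒ negate
  λ: degrees = first 3 digits = 79, minutes = 54.4132; 79 + 54.4132/60 = 79.906887
  W ⇒ negate
Point 4:
  φ: 14° + 49/60 + 36.26/3600 = 14 + 0.816667 + 0.010072 = 14.826739
  hemisphere S, so the sign is −
  λ: 100 + 42/60 + 42.2/3600 = 100.711722
  W → negative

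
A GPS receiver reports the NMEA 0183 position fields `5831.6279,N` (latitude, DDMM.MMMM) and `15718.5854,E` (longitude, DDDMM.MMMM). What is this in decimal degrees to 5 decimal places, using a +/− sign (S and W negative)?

Lat: degrees = first 2 digits = 58, minutes = 31.6279; 58 + 31.6279/60 = 58.527132
N → positive
Lon: degrees = first 3 digits = 157, minutes = 18.5854; 157 + 18.5854/60 = 157.309757
E → positive

58.52713, 157.30976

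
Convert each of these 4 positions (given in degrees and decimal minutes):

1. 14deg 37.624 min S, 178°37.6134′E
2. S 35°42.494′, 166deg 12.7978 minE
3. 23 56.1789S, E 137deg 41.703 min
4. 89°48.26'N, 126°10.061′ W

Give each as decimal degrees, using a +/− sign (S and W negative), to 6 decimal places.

1. -14.627067, 178.626890
2. -35.708233, 166.213297
3. -23.936315, 137.695050
4. 89.804333, -126.167683

Point 1:
  φ: 37.624′ = 0.627067°; total 14.6270667
  S ⇒ negate
  λ: 178 + 37.6134/60 = 178.6268900
  E → positive
Point 2:
  φ: 42.494′ = 0.708233°; total 35.7082333
  S → negative
  Lon: 166 + 12.7978/60 = 166.2132967
  E ⇒ keep positive
Point 3:
  Lat: 56.1789′ = 0.936315°; total 23.9363150
  hemisphere S, so the sign is −
  λ: 137 + 41.703/60 = 137.6950500
  E ⇒ keep positive
Point 4:
  φ: 89 + 48.26/60 = 89.8043333
  N → positive
  λ: 126 + 10.061/60 = 126.1676833
  W → negative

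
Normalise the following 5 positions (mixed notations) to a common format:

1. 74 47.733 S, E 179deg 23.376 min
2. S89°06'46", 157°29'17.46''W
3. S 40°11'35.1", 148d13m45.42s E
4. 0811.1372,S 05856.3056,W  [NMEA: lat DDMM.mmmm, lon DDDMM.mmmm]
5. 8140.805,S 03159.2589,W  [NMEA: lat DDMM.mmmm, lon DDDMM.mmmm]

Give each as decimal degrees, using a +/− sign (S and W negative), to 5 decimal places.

1. -74.79555, 179.38960
2. -89.11278, -157.48818
3. -40.19308, 148.22928
4. -8.18562, -58.93843
5. -81.68008, -31.98765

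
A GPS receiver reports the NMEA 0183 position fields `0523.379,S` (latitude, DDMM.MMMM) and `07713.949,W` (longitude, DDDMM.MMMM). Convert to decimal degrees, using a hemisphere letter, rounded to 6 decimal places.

5.389650° S, 77.232483° W

Lat: split at 2 digits → 05° and 23.379′; 5 + 23.379/60 = 5.3896500
Lon: split at 3 digits → 077° and 13.949′; 77 + 13.949/60 = 77.2324833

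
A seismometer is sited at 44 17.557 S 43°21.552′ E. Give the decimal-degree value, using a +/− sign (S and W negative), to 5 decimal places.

Lat: 44 + 17.557/60 = 44.292617
S ⇒ negate
Longitude: 21.552′ = 0.359200°; total 43.359200
E → positive

-44.29262, 43.35920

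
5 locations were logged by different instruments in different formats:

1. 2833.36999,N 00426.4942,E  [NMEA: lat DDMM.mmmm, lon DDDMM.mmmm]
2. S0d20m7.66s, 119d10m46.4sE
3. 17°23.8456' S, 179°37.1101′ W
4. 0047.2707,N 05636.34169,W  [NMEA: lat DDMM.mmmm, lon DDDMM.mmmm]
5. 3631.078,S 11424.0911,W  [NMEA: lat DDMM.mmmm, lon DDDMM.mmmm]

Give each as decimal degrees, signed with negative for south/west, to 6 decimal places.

Point 1:
  Lat: split at 2 digits → 28° and 33.36999′; 28 + 33.36999/60 = 28.5561665
  N ⇒ keep positive
  λ: degrees = first 3 digits = 4, minutes = 26.4942; 4 + 26.4942/60 = 4.4415700
  E → positive
Point 2:
  φ: 20′ + 7.66″ = 20.12767′; 0 + 20.12767/60 = 0.3354611
  hemisphere S, so the sign is −
  Lon: 119° + 10/60 + 46.4/3600 = 119 + 0.166667 + 0.012889 = 119.1795556
  E → positive
Point 3:
  Lat: 23.8456′ = 0.397427°; total 17.3974267
  hemisphere S, so the sign is −
  Lon: 37.1101′ = 0.618502°; total 179.6185017
  hemisphere W, so the sign is −
Point 4:
  φ: split at 2 digits → 00° and 47.2707′; 0 + 47.2707/60 = 0.7878450
  N ⇒ keep positive
  Longitude: degrees = first 3 digits = 56, minutes = 36.34169; 56 + 36.34169/60 = 56.6056948
  W → negative
Point 5:
  Lat: degrees = first 2 digits = 36, minutes = 31.078; 36 + 31.078/60 = 36.5179667
  hemisphere S, so the sign is −
  Longitude: split at 3 digits → 114° and 24.0911′; 114 + 24.0911/60 = 114.4015183
  hemisphere W, so the sign is −

1. 28.556167, 4.441570
2. -0.335461, 119.179556
3. -17.397427, -179.618502
4. 0.787845, -56.605695
5. -36.517967, -114.401518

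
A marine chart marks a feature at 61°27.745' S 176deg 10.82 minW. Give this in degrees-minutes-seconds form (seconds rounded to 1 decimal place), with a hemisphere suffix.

Latitude: 27.74500′ → 27′ and 0.74500 × 60 = 44.700″
λ: fractional minutes 0.82000 × 60 = 49.200″

61°27′44.7″ S, 176°10′49.2″ W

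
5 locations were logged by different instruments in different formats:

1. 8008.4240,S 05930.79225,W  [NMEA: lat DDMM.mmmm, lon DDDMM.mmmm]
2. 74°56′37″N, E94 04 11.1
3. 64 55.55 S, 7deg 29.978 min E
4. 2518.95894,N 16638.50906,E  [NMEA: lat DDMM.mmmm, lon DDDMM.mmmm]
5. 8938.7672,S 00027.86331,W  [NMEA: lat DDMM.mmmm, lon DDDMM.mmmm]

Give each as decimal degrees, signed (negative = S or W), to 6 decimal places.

1. -80.140400, -59.513204
2. 74.943611, 94.069750
3. -64.925833, 7.499633
4. 25.315982, 166.641818
5. -89.646120, -0.464389

Point 1:
  Lat: split at 2 digits → 80° and 8.424′; 80 + 8.424/60 = 80.1404000
  hemisphere S, so the sign is −
  λ: degrees = first 3 digits = 59, minutes = 30.79225; 59 + 30.79225/60 = 59.5132042
  W → negative
Point 2:
  Lat: 74° + 56/60 + 37/3600 = 74 + 0.933333 + 0.010278 = 74.9436111
  N → positive
  λ: 94° + 4/60 + 11.1/3600 = 94 + 0.066667 + 0.003083 = 94.0697500
  E → positive
Point 3:
  Latitude: 55.55′ = 0.925833°; total 64.9258333
  S → negative
  Lon: 29.978′ = 0.499633°; total 7.4996333
  E ⇒ keep positive
Point 4:
  φ: split at 2 digits → 25° and 18.95894′; 25 + 18.95894/60 = 25.3159823
  N ⇒ keep positive
  Lon: split at 3 digits → 166° and 38.50906′; 166 + 38.50906/60 = 166.6418177
  E → positive
Point 5:
  Lat: split at 2 digits → 89° and 38.7672′; 89 + 38.7672/60 = 89.6461200
  hemisphere S, so the sign is −
  Lon: split at 3 digits → 000° and 27.86331′; 0 + 27.86331/60 = 0.4643885
  W ⇒ negate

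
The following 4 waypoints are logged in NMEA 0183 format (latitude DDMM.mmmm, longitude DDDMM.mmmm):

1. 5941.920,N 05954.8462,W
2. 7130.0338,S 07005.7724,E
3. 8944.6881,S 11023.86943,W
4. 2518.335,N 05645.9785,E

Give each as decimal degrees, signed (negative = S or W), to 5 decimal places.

1. 59.69867, -59.91410
2. -71.50056, 70.09621
3. -89.74480, -110.39782
4. 25.30558, 56.76631

Point 1:
  Lat: degrees = first 2 digits = 59, minutes = 41.92; 59 + 41.92/60 = 59.698667
  N → positive
  Lon: degrees = first 3 digits = 59, minutes = 54.8462; 59 + 54.8462/60 = 59.914103
  W → negative
Point 2:
  Lat: split at 2 digits → 71° and 30.0338′; 71 + 30.0338/60 = 71.500563
  S → negative
  Lon: degrees = first 3 digits = 70, minutes = 5.7724; 70 + 5.7724/60 = 70.096207
  E → positive
Point 3:
  φ: degrees = first 2 digits = 89, minutes = 44.6881; 89 + 44.6881/60 = 89.744802
  S ⇒ negate
  λ: degrees = first 3 digits = 110, minutes = 23.86943; 110 + 23.86943/60 = 110.397824
  W → negative
Point 4:
  φ: split at 2 digits → 25° and 18.335′; 25 + 18.335/60 = 25.305583
  N → positive
  Lon: split at 3 digits → 056° and 45.9785′; 56 + 45.9785/60 = 56.766308
  E → positive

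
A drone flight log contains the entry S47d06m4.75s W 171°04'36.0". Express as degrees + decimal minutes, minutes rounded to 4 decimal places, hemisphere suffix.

Lat: 6 + 4.75/60 = 6.079167′
λ: 4 + 36/60 = 4.600000′

47° 6.0792′ S, 171° 4.6000′ W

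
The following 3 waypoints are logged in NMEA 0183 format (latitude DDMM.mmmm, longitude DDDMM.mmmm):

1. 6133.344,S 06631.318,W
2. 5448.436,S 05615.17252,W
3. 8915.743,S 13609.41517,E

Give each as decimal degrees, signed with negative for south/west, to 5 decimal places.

Point 1:
  Latitude: degrees = first 2 digits = 61, minutes = 33.344; 61 + 33.344/60 = 61.555733
  S → negative
  Lon: degrees = first 3 digits = 66, minutes = 31.318; 66 + 31.318/60 = 66.521967
  W ⇒ negate
Point 2:
  Latitude: degrees = first 2 digits = 54, minutes = 48.436; 54 + 48.436/60 = 54.807267
  S → negative
  λ: split at 3 digits → 056° and 15.17252′; 56 + 15.17252/60 = 56.252875
  hemisphere W, so the sign is −
Point 3:
  Latitude: split at 2 digits → 89° and 15.743′; 89 + 15.743/60 = 89.262383
  S ⇒ negate
  Longitude: split at 3 digits → 136° and 9.41517′; 136 + 9.41517/60 = 136.156920
  E → positive

1. -61.55573, -66.52197
2. -54.80727, -56.25288
3. -89.26238, 136.15692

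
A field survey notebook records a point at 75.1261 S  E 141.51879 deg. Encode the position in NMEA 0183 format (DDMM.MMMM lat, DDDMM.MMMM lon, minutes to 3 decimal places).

7507.566,S / 14131.127,E

φ: fractional part 0.126100 → 7.56600 minutes
Longitude: 141° + 0.518790 × 60 = 141° 31.12740′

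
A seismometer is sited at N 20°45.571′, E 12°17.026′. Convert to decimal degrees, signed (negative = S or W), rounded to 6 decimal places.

20.759517, 12.283767

Lat: 20 + 45.571/60 = 20.7595167
N → positive
λ: 12 + 17.026/60 = 12.2837667
E → positive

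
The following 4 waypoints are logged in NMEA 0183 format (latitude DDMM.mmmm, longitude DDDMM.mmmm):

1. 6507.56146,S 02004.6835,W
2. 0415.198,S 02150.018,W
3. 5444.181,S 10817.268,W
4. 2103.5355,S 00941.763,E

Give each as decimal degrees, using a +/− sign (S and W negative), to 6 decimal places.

Point 1:
  Latitude: split at 2 digits → 65° and 7.56146′; 65 + 7.56146/60 = 65.1260243
  S ⇒ negate
  λ: split at 3 digits → 020° and 4.6835′; 20 + 4.6835/60 = 20.0780583
  W → negative
Point 2:
  Latitude: split at 2 digits → 04° and 15.198′; 4 + 15.198/60 = 4.2533000
  S → negative
  Lon: split at 3 digits → 021° and 50.018′; 21 + 50.018/60 = 21.8336333
  hemisphere W, so the sign is −
Point 3:
  Latitude: degrees = first 2 digits = 54, minutes = 44.181; 54 + 44.181/60 = 54.7363500
  hemisphere S, so the sign is −
  Lon: split at 3 digits → 108° and 17.268′; 108 + 17.268/60 = 108.2878000
  W → negative
Point 4:
  Latitude: degrees = first 2 digits = 21, minutes = 3.5355; 21 + 3.5355/60 = 21.0589250
  S → negative
  Lon: split at 3 digits → 009° and 41.763′; 9 + 41.763/60 = 9.6960500
  E ⇒ keep positive

1. -65.126024, -20.078058
2. -4.253300, -21.833633
3. -54.736350, -108.287800
4. -21.058925, 9.696050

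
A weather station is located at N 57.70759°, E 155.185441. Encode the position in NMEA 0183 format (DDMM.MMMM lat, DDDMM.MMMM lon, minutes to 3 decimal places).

Lat: minutes = (57.707590 − 57) × 60 = 42.45540
λ: minutes = (155.185441 − 155) × 60 = 11.12646

5742.455,N / 15511.126,E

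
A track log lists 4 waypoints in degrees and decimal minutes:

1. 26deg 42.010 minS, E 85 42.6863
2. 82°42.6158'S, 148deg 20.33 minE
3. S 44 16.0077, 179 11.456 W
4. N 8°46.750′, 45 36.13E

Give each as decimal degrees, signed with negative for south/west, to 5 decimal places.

Point 1:
  Latitude: 26 + 42.01/60 = 26.700167
  S ⇒ negate
  Lon: 42.6863′ = 0.711438°; total 85.711438
  E ⇒ keep positive
Point 2:
  Latitude: 82 + 42.6158/60 = 82.710263
  hemisphere S, so the sign is −
  Lon: 20.33′ = 0.338833°; total 148.338833
  E ⇒ keep positive
Point 3:
  φ: 44 + 16.0077/60 = 44.266795
  hemisphere S, so the sign is −
  λ: 11.456′ = 0.190933°; total 179.190933
  W → negative
Point 4:
  Lat: 8 + 46.75/60 = 8.779167
  N → positive
  Longitude: 45 + 36.13/60 = 45.602167
  E → positive

1. -26.70017, 85.71144
2. -82.71026, 148.33883
3. -44.26680, -179.19093
4. 8.77917, 45.60217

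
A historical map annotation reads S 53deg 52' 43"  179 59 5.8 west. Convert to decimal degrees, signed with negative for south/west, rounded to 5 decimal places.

Lat: 53° + 52/60 + 43/3600 = 53 + 0.866667 + 0.011944 = 53.878611
S ⇒ negate
Lon: 179° + 59/60 + 5.8/3600 = 179 + 0.983333 + 0.001611 = 179.984944
W → negative

-53.87861, -179.98494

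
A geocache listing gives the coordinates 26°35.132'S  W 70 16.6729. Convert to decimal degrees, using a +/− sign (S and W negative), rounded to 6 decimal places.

-26.585533, -70.277882

φ: 35.132′ = 0.585533°; total 26.5855333
S ⇒ negate
Lon: 16.6729′ = 0.277882°; total 70.2778817
W ⇒ negate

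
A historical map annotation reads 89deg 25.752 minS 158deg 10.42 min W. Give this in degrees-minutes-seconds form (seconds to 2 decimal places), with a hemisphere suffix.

89°25′45.12″ S, 158°10′25.20″ W

Lat: 25.75200′ → 25′ and 0.75200 × 60 = 45.1200″
λ: 10.42000′ → 10′ and 0.42000 × 60 = 25.2000″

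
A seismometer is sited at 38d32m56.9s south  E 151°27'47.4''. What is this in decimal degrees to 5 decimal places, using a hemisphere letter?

38.54914° S, 151.46317° E

φ: 38 + 32/60 + 56.9/3600 = 38.549139
λ: 151 + 27/60 + 47.4/3600 = 151.463167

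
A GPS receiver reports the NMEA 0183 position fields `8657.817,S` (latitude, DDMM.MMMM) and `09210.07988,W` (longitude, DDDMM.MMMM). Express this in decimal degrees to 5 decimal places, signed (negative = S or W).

φ: split at 2 digits → 86° and 57.817′; 86 + 57.817/60 = 86.963617
S ⇒ negate
Longitude: degrees = first 3 digits = 92, minutes = 10.07988; 92 + 10.07988/60 = 92.167998
hemisphere W, so the sign is −

-86.96362, -92.16800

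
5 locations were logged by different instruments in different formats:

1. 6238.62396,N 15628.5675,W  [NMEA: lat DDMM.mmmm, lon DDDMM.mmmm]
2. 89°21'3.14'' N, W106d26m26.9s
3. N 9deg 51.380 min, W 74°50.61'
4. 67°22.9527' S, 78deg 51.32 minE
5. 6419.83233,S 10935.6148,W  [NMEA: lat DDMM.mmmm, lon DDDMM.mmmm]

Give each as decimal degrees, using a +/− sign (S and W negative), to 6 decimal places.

1. 62.643733, -156.476125
2. 89.350872, -106.440806
3. 9.856333, -74.843500
4. -67.382545, 78.855333
5. -64.330539, -109.593580

Point 1:
  φ: split at 2 digits → 62° and 38.62396′; 62 + 38.62396/60 = 62.6437327
  N ⇒ keep positive
  λ: split at 3 digits → 156° and 28.5675′; 156 + 28.5675/60 = 156.4761250
  W → negative
Point 2:
  Latitude: 21′ + 3.14″ = 21.05233′; 89 + 21.05233/60 = 89.3508722
  N → positive
  λ: 26′ + 26.9″ = 26.44833′; 106 + 26.44833/60 = 106.4408056
  W ⇒ negate
Point 3:
  Latitude: 9 + 51.38/60 = 9.8563333
  N ⇒ keep positive
  λ: 50.61′ = 0.843500°; total 74.8435000
  W → negative
Point 4:
  Latitude: 22.9527′ = 0.382545°; total 67.3825450
  hemisphere S, so the sign is −
  Longitude: 51.32′ = 0.855333°; total 78.8553333
  E ⇒ keep positive
Point 5:
  Lat: split at 2 digits → 64° and 19.83233′; 64 + 19.83233/60 = 64.3305388
  hemisphere S, so the sign is −
  Lon: degrees = first 3 digits = 109, minutes = 35.6148; 109 + 35.6148/60 = 109.5935800
  hemisphere W, so the sign is −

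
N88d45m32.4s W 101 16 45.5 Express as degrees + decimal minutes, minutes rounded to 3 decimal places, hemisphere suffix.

φ: seconds/60 = 0.54000; minutes = 45 + 0.54000 = 45.54000
Lon: seconds/60 = 0.75833; minutes = 16 + 0.75833 = 16.75833

88° 45.540′ N, 101° 16.758′ W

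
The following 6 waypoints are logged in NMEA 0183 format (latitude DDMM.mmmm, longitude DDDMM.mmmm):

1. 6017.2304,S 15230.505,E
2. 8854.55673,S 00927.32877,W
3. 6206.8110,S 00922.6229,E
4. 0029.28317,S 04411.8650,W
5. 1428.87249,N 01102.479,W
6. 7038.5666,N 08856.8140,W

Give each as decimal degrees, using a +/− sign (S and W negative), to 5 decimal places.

Point 1:
  φ: degrees = first 2 digits = 60, minutes = 17.2304; 60 + 17.2304/60 = 60.287173
  S ⇒ negate
  λ: split at 3 digits → 152° and 30.505′; 152 + 30.505/60 = 152.508417
  E ⇒ keep positive
Point 2:
  Lat: degrees = first 2 digits = 88, minutes = 54.55673; 88 + 54.55673/60 = 88.909279
  hemisphere S, so the sign is −
  Lon: degrees = first 3 digits = 9, minutes = 27.32877; 9 + 27.32877/60 = 9.455480
  hemisphere W, so the sign is −
Point 3:
  φ: split at 2 digits → 62° and 6.811′; 62 + 6.811/60 = 62.113517
  S ⇒ negate
  λ: split at 3 digits → 009° and 22.6229′; 9 + 22.6229/60 = 9.377048
  E ⇒ keep positive
Point 4:
  φ: split at 2 digits → 00° and 29.28317′; 0 + 29.28317/60 = 0.488053
  S ⇒ negate
  λ: split at 3 digits → 044° and 11.865′; 44 + 11.865/60 = 44.197750
  W ⇒ negate
Point 5:
  Lat: degrees = first 2 digits = 14, minutes = 28.87249; 14 + 28.87249/60 = 14.481208
  N ⇒ keep positive
  λ: degrees = first 3 digits = 11, minutes = 2.479; 11 + 2.479/60 = 11.041317
  W ⇒ negate
Point 6:
  Latitude: degrees = first 2 digits = 70, minutes = 38.5666; 70 + 38.5666/60 = 70.642777
  N → positive
  Lon: degrees = first 3 digits = 88, minutes = 56.814; 88 + 56.814/60 = 88.946900
  W ⇒ negate

1. -60.28717, 152.50842
2. -88.90928, -9.45548
3. -62.11352, 9.37705
4. -0.48805, -44.19775
5. 14.48121, -11.04132
6. 70.64278, -88.94690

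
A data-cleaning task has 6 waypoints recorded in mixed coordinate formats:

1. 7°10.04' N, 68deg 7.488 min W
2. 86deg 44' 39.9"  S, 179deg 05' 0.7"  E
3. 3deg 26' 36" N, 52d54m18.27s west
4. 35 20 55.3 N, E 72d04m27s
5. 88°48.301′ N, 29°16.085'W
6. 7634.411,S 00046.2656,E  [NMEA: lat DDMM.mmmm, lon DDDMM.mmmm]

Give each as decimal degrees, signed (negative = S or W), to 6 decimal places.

1. 7.167333, -68.124800
2. -86.744417, 179.083528
3. 3.443333, -52.905075
4. 35.348694, 72.074167
5. 88.805017, -29.268083
6. -76.573517, 0.771093

Point 1:
  Latitude: 7 + 10.04/60 = 7.1673333
  N → positive
  λ: 68 + 7.488/60 = 68.1248000
  W ⇒ negate
Point 2:
  φ: 44′ + 39.9″ = 44.66500′; 86 + 44.66500/60 = 86.7444167
  S ⇒ negate
  λ: 5′ + 0.7″ = 5.01167′; 179 + 5.01167/60 = 179.0835278
  E → positive
Point 3:
  Latitude: 3° + 26/60 + 36/3600 = 3 + 0.433333 + 0.010000 = 3.4433333
  N ⇒ keep positive
  λ: 54′ + 18.27″ = 54.30450′; 52 + 54.30450/60 = 52.9050750
  hemisphere W, so the sign is −
Point 4:
  Lat: 20′ + 55.3″ = 20.92167′; 35 + 20.92167/60 = 35.3486944
  N → positive
  Longitude: 72° + 4/60 + 27/3600 = 72 + 0.066667 + 0.007500 = 72.0741667
  E → positive
Point 5:
  Latitude: 88 + 48.301/60 = 88.8050167
  N ⇒ keep positive
  Longitude: 16.085′ = 0.268083°; total 29.2680833
  W → negative
Point 6:
  Lat: split at 2 digits → 76° and 34.411′; 76 + 34.411/60 = 76.5735167
  S ⇒ negate
  Lon: degrees = first 3 digits = 0, minutes = 46.2656; 0 + 46.2656/60 = 0.7710933
  E ⇒ keep positive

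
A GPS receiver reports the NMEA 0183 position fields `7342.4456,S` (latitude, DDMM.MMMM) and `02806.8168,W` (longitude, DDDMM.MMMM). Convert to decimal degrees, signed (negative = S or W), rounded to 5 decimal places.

-73.70743, -28.11361

φ: degrees = first 2 digits = 73, minutes = 42.4456; 73 + 42.4456/60 = 73.707427
hemisphere S, so the sign is −
Longitude: split at 3 digits → 028° and 6.8168′; 28 + 6.8168/60 = 28.113613
W → negative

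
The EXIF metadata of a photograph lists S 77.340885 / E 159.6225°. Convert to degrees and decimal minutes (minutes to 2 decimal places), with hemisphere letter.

77° 20.45′ S, 159° 37.35′ E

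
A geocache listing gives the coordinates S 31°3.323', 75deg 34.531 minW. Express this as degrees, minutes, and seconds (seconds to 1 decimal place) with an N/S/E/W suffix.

31°03′19.4″ S, 75°34′31.9″ W

Latitude: 3.32300′ → 3′ and 0.32300 × 60 = 19.380″
Longitude: fractional minutes 0.53100 × 60 = 31.860″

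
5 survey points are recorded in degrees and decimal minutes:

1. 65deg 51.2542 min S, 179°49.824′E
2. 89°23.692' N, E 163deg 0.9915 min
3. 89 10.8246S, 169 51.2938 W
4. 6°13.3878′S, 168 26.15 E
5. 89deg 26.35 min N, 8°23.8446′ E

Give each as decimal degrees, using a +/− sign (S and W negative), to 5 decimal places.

Point 1:
  Lat: 51.2542′ = 0.854237°; total 65.854237
  S ⇒ negate
  λ: 49.824′ = 0.830400°; total 179.830400
  E ⇒ keep positive
Point 2:
  Lat: 23.692′ = 0.394867°; total 89.394867
  N ⇒ keep positive
  Longitude: 163 + 0.9915/60 = 163.016525
  E ⇒ keep positive
Point 3:
  φ: 10.8246′ = 0.180410°; total 89.180410
  S → negative
  λ: 51.2938′ = 0.854897°; total 169.854897
  W ⇒ negate
Point 4:
  Lat: 6 + 13.3878/60 = 6.223130
  hemisphere S, so the sign is −
  Longitude: 26.15′ = 0.435833°; total 168.435833
  E ⇒ keep positive
Point 5:
  φ: 26.35′ = 0.439167°; total 89.439167
  N ⇒ keep positive
  Lon: 8 + 23.8446/60 = 8.397410
  E → positive

1. -65.85424, 179.83040
2. 89.39487, 163.01653
3. -89.18041, -169.85490
4. -6.22313, 168.43583
5. 89.43917, 8.39741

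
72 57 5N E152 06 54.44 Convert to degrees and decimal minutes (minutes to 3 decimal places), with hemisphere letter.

Latitude: seconds/60 = 0.08333; minutes = 57 + 0.08333 = 57.08333
Longitude: seconds/60 = 0.90733; minutes = 6 + 0.90733 = 6.90733

72° 57.083′ N, 152° 6.907′ E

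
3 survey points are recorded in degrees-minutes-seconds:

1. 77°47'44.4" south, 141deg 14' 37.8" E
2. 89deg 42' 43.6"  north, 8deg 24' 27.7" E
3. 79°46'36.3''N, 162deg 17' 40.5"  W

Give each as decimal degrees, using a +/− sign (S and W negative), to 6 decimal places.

Point 1:
  φ: 77° + 47/60 + 44.4/3600 = 77 + 0.783333 + 0.012333 = 77.7956667
  S → negative
  Longitude: 14′ + 37.8″ = 14.63000′; 141 + 14.63000/60 = 141.2438333
  E → positive
Point 2:
  φ: 89° + 42/60 + 43.6/3600 = 89 + 0.700000 + 0.012111 = 89.7121111
  N ⇒ keep positive
  λ: 8° + 24/60 + 27.7/3600 = 8 + 0.400000 + 0.007694 = 8.4076944
  E ⇒ keep positive
Point 3:
  Latitude: 79° + 46/60 + 36.3/3600 = 79 + 0.766667 + 0.010083 = 79.7767500
  N → positive
  λ: 162° + 17/60 + 40.5/3600 = 162 + 0.283333 + 0.011250 = 162.2945833
  hemisphere W, so the sign is −

1. -77.795667, 141.243833
2. 89.712111, 8.407694
3. 79.776750, -162.294583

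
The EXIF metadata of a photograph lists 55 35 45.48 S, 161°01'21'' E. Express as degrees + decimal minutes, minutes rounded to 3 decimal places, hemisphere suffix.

Latitude: 35 + 45.48/60 = 35.75800′
Longitude: seconds/60 = 0.35000; minutes = 1 + 0.35000 = 1.35000

55° 35.758′ S, 161° 1.350′ E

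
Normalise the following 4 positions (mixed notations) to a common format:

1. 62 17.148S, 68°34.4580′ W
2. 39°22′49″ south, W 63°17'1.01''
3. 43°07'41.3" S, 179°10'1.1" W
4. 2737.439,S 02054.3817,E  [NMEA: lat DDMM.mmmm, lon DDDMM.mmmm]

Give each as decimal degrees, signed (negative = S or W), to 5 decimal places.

Point 1:
  Latitude: 17.148′ = 0.285800°; total 62.285800
  S → negative
  λ: 34.458′ = 0.574300°; total 68.574300
  W ⇒ negate
Point 2:
  Lat: 39 + 22/60 + 49/3600 = 39.380278
  hemisphere S, so the sign is −
  Lon: 63 + 17/60 + 1.01/3600 = 63.283614
  W ⇒ negate
Point 3:
  φ: 43 + 7/60 + 41.3/3600 = 43.128139
  S ⇒ negate
  λ: 10′ + 1.1″ = 10.01833′; 179 + 10.01833/60 = 179.166972
  W ⇒ negate
Point 4:
  Latitude: degrees = first 2 digits = 27, minutes = 37.439; 27 + 37.439/60 = 27.623983
  S → negative
  λ: split at 3 digits → 020° and 54.3817′; 20 + 54.3817/60 = 20.906362
  E ⇒ keep positive

1. -62.28580, -68.57430
2. -39.38028, -63.28361
3. -43.12814, -179.16697
4. -27.62398, 20.90636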